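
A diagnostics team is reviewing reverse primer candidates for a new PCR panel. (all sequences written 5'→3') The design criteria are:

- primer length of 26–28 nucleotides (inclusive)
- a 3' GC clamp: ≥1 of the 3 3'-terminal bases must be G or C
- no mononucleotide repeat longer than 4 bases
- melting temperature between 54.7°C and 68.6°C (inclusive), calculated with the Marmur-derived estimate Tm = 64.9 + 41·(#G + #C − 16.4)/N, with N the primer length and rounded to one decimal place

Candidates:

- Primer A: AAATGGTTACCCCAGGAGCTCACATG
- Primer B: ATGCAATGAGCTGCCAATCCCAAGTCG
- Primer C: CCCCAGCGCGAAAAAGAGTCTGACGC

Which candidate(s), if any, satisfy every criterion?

Primer A and Primer B.

Primer A (26 nt, A=8 T=5 G=6 C=7): length 26 ✓; 3' end ATG has 1 G/C ✓; longest run = 4 ✓; Tm = 64.9 + 41·(13 − 16.4)/26 = 59.5°C ✓ — passes.
Primer B (27 nt, A=8 T=5 G=6 C=8): length 27 ✓; 3' end TCG has 2 G/C ✓; longest run = 3 ✓; Tm = 64.9 + 41·(14 − 16.4)/27 = 61.3°C ✓ — passes.
Primer C (26 nt, A=8 T=2 G=7 C=9): length 26 ✓; 3' end CGC has 3 G/C ✓; longest run = 5, exceeds 4 ✗; Tm = 64.9 + 41·(16 − 16.4)/26 = 64.3°C ✓ — fails.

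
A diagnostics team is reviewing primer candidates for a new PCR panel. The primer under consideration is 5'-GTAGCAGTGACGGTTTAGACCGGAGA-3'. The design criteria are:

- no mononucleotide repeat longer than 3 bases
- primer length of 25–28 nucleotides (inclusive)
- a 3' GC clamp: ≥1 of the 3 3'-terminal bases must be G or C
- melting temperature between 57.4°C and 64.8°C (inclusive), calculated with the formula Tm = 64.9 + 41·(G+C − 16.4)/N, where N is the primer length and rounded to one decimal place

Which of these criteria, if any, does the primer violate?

Base counts: A=7, T=5, G=10, C=4 (length 26).
homopolymer run: longest run = 3 ✓
length: length 26 ✓
GC clamp: 3' end AGA has 1 G/C ✓
Tm: Tm = 64.9 + 41·(14 − 16.4)/26 = 61.1°C ✓

Meets all criteria.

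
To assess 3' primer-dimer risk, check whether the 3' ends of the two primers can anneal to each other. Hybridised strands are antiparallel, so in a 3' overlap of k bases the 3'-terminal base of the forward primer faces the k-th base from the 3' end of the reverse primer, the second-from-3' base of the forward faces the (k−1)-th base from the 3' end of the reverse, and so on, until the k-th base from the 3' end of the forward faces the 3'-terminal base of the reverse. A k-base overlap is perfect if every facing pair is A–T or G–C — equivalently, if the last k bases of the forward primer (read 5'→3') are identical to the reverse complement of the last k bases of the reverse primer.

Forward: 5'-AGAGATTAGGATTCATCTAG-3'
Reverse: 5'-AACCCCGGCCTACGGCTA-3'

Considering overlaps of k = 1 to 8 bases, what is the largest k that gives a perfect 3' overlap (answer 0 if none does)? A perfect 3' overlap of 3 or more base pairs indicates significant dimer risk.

Longest perfect overlap: 3 complementary base pairs; significant dimer risk (threshold 3).

Last 8 bases (5'→3') — forward …TCATCTAG, reverse …TACGGCTA.
Reverse complement of the reverse primer's last 8 bases: TAGCCGTA; its first k bases are the reverse complement of the reverse primer's last k bases, so a perfect k-base overlap needs the forward primer's last k bases to equal them.
Comparing (forward last k vs required): k=1: G vs T ✗; k=2: AG vs TA ✗; k=3: TAG vs TAG ✓; k=4: CTAG vs TAGC ✗; k=5: TCTAG vs TAGCC ✗; k=6: ATCTAG vs TAGCCG ✗; k=7: CATCTAG vs TAGCCGT ✗; k=8: TCATCTAG vs TAGCCGTA ✗.
Only k = 3 is perfect, so the longest perfect 3' overlap is 3.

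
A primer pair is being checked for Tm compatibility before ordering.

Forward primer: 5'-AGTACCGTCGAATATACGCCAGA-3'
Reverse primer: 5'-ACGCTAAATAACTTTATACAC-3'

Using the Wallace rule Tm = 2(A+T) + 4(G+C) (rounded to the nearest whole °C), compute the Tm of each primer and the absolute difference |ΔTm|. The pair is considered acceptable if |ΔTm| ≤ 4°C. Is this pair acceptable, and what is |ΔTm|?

Forward: A=8 T=4 G=5 C=6 → Tm = 2·12 + 4·11 = 68°C.
Reverse: A=9 T=6 G=1 C=5 → Tm = 2·15 + 4·6 = 54°C.
|ΔTm| = |68 − 54| = 14°C, > 4°C.

|ΔTm| = 14°C; the pair is not acceptable.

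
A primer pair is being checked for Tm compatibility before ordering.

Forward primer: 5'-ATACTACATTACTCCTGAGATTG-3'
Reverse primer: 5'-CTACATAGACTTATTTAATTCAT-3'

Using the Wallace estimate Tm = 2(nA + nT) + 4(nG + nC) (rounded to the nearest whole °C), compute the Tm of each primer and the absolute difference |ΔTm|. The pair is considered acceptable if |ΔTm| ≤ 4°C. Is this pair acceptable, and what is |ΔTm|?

Forward: A=7 T=8 G=3 C=5 → Tm = 2·15 + 4·8 = 62°C.
Reverse: A=8 T=10 G=1 C=4 → Tm = 2·18 + 4·5 = 56°C.
|ΔTm| = |62 − 56| = 6°C, > 4°C.

|ΔTm| = 6°C; the pair is not acceptable.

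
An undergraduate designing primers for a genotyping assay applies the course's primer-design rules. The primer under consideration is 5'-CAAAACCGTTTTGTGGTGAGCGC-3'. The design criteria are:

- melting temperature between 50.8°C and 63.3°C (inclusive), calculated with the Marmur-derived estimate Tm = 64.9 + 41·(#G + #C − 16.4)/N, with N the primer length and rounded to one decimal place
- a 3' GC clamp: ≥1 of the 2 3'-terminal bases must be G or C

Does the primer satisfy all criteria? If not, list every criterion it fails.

Base counts: A=5, T=6, G=7, C=5 (length 23).
Tm: Tm = 64.9 + 41·(12 − 16.4)/23 = 57.1°C ✓
GC clamp: 3' end GC has 2 G/C ✓

Meets all criteria.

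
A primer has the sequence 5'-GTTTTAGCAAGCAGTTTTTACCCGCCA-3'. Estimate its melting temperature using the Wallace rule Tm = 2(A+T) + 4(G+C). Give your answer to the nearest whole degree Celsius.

78°C

Base counts: A=6, T=9, G=5, C=7 (length 27).
Tm = 2·(6+9) + 4·(5+7) = 2·15 + 4·12 = 30 + 48 = 78°C.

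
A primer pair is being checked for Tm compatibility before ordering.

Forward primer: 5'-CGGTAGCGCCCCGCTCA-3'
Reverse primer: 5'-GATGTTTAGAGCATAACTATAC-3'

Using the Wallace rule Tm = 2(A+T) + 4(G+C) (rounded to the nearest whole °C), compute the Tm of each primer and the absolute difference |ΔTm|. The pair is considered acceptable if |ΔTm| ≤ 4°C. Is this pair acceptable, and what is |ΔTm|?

Forward: A=2 T=2 G=5 C=8 → Tm = 2·4 + 4·13 = 60°C.
Reverse: A=8 T=7 G=4 C=3 → Tm = 2·15 + 4·7 = 58°C.
|ΔTm| = |60 − 58| = 2°C, ≤ 4°C.

|ΔTm| = 2°C; the pair is acceptable.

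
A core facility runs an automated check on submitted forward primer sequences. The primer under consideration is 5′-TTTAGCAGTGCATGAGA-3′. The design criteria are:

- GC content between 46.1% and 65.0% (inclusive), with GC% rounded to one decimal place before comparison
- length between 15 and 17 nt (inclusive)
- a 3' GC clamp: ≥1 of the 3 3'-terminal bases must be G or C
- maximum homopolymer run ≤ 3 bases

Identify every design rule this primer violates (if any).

Base counts: A=5, T=5, G=5, C=2 (length 17).
GC content: GC 7/17 = 41.2%, outside 46.1–65.0% ✗
length: length 17 ✓
GC clamp: 3' end AGA has 1 G/C ✓
homopolymer run: longest run = 3 ✓

Fails: GC content.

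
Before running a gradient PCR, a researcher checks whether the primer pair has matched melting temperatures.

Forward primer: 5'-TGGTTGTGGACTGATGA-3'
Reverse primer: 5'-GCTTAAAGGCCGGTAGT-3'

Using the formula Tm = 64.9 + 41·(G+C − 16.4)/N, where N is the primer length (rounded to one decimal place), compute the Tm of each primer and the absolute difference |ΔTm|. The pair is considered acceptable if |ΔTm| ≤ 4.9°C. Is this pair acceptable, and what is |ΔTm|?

|ΔTm| = 2.5°C; the pair is acceptable.

Forward: G+C = 8, N = 17 → Tm = 64.9 + 41·(8 − 16.4)/17 = 44.6°C.
Reverse: G+C = 9, N = 17 → Tm = 64.9 + 41·(9 − 16.4)/17 = 47.1°C.
|ΔTm| = |44.6 − 47.1| = 2.5°C, ≤ 4.9°C.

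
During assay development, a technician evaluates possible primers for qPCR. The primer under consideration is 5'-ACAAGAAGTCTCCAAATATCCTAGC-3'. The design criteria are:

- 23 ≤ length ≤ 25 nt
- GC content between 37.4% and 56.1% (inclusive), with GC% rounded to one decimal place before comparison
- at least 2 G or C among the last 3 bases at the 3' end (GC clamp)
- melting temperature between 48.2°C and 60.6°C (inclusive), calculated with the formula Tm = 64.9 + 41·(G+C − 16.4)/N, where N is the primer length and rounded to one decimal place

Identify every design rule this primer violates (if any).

Base counts: A=10, T=5, G=3, C=7 (length 25).
length: length 25 ✓
GC content: GC 10/25 = 40.0% ✓
GC clamp: 3' end AGC has 2 G/C ✓
Tm: Tm = 64.9 + 41·(10 − 16.4)/25 = 54.4°C ✓

Meets all criteria.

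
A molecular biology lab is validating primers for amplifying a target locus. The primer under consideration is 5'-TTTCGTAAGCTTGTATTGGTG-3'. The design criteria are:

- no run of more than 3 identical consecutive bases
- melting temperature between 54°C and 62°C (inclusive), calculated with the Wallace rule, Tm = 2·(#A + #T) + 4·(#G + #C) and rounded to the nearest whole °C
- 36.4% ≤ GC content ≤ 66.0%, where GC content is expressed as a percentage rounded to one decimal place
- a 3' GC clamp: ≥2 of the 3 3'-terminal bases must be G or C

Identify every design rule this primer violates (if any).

Base counts: A=3, T=10, G=6, C=2 (length 21).
homopolymer run: longest run = 3 ✓
Tm: Tm = 2·13 + 4·8 = 58°C ✓
GC content: GC 8/21 = 38.1% ✓
GC clamp: 3' end GTG has 2 G/C ✓

Meets all criteria.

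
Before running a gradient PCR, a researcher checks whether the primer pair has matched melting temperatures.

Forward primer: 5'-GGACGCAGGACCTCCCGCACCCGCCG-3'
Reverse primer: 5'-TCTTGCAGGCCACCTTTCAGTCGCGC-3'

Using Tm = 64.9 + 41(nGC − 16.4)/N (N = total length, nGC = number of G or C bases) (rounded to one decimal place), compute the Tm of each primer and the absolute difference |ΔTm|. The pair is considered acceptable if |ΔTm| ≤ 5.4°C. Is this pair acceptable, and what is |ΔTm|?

|ΔTm| = 7.9°C; the pair is not acceptable.

Forward: G+C = 21, N = 26 → Tm = 64.9 + 41·(21 − 16.4)/26 = 72.2°C.
Reverse: G+C = 16, N = 26 → Tm = 64.9 + 41·(16 − 16.4)/26 = 64.3°C.
|ΔTm| = |72.2 − 64.3| = 7.9°C, > 5.4°C.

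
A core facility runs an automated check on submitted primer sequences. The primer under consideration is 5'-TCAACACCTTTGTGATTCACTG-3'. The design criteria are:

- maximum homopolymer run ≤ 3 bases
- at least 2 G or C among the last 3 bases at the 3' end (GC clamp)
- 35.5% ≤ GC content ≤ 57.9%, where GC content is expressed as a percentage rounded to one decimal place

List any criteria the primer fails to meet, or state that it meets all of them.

Meets all criteria.

Base counts: A=5, T=8, G=3, C=6 (length 22).
homopolymer run: longest run = 3 ✓
GC clamp: 3' end CTG has 2 G/C ✓
GC content: GC 9/22 = 40.9% ✓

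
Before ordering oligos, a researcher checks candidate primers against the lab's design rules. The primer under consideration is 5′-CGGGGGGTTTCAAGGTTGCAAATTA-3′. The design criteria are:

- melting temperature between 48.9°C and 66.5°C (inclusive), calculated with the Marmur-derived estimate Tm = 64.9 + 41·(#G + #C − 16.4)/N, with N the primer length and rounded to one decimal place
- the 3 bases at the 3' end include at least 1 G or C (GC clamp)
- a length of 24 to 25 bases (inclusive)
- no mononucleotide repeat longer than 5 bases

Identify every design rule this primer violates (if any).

Base counts: A=6, T=7, G=9, C=3 (length 25).
Tm: Tm = 64.9 + 41·(12 − 16.4)/25 = 57.7°C ✓
GC clamp: 3' end TTA has 0 G/C, need ≥1 ✗
length: length 25 ✓
homopolymer run: longest run = 6, exceeds 5 ✗

Fails: GC clamp, homopolymer run.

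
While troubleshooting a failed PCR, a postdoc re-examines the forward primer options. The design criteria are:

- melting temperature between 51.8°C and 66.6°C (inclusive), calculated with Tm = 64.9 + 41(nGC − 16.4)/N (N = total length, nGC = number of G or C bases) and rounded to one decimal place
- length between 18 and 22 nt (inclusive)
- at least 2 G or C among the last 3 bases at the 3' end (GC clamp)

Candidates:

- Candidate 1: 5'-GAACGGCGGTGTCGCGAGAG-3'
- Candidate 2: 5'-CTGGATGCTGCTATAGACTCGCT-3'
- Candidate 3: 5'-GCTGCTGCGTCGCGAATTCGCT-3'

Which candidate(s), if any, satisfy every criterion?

Candidate 1 and Candidate 3.

Candidate 1 (20 nt, A=4 T=2 G=10 C=4): Tm = 64.9 + 41·(14 − 16.4)/20 = 60.0°C ✓; length 20 ✓; 3' end GAG has 2 G/C ✓ — passes.
Candidate 2 (23 nt, A=4 T=7 G=6 C=6): Tm = 64.9 + 41·(12 − 16.4)/23 = 57.1°C ✓; length 23, outside 18–22 ✗; 3' end GCT has 2 G/C ✓ — fails.
Candidate 3 (22 nt, A=2 T=6 G=7 C=7): Tm = 64.9 + 41·(14 − 16.4)/22 = 60.4°C ✓; length 22 ✓; 3' end GCT has 2 G/C ✓ — passes.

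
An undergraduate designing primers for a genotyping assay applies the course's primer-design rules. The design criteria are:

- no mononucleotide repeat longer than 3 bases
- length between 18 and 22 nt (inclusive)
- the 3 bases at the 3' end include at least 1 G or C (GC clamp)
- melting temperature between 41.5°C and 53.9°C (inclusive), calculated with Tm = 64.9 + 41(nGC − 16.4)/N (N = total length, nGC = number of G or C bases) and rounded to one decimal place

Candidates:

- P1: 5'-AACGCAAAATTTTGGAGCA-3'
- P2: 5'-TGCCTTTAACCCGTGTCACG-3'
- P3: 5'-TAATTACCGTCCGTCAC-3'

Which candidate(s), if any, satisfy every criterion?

P2 only.

P1 (19 nt, A=8 T=4 G=4 C=3): longest run = 4, exceeds 3 ✗; length 19 ✓; 3' end GCA has 2 G/C ✓; Tm = 64.9 + 41·(7 − 16.4)/19 = 44.6°C ✓ — fails.
P2 (20 nt, A=3 T=6 G=4 C=7): longest run = 3 ✓; length 20 ✓; 3' end ACG has 2 G/C ✓; Tm = 64.9 + 41·(11 − 16.4)/20 = 53.8°C ✓ — passes.
P3 (17 nt, A=4 T=5 G=2 C=6): longest run = 2 ✓; length 17, outside 18–22 ✗; 3' end CAC has 2 G/C ✓; Tm = 64.9 + 41·(8 − 16.4)/17 = 44.6°C ✓ — fails.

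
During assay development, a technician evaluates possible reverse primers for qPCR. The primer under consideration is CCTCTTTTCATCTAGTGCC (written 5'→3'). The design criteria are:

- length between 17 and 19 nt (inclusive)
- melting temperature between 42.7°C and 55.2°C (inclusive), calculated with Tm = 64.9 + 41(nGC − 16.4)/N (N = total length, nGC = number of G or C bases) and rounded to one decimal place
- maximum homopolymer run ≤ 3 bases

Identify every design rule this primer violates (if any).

Base counts: A=2, T=8, G=2, C=7 (length 19).
length: length 19 ✓
Tm: Tm = 64.9 + 41·(9 − 16.4)/19 = 48.9°C ✓
homopolymer run: longest run = 4, exceeds 3 ✗

Fails: homopolymer run.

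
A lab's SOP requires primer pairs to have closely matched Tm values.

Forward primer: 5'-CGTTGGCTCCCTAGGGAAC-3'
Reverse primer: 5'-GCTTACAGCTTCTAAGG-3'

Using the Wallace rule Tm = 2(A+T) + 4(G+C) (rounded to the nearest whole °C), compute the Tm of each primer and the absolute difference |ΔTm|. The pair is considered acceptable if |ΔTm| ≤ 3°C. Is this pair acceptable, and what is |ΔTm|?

|ΔTm| = 12°C; the pair is not acceptable.

Forward: A=3 T=4 G=6 C=6 → Tm = 2·7 + 4·12 = 62°C.
Reverse: A=4 T=5 G=4 C=4 → Tm = 2·9 + 4·8 = 50°C.
|ΔTm| = |62 − 50| = 12°C, > 3°C.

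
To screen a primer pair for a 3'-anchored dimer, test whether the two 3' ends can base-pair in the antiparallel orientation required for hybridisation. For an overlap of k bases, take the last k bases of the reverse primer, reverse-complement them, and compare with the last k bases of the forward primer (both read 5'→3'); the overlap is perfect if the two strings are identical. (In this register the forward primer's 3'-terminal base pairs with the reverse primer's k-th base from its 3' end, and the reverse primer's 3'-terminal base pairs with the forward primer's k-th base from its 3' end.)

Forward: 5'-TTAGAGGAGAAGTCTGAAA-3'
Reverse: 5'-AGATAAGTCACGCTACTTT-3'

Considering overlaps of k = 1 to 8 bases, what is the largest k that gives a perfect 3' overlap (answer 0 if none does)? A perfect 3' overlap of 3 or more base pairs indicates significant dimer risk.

Last 8 bases (5'→3') — forward …GTCTGAAA, reverse …GCTACTTT.
Reverse complement of the reverse primer's last 8 bases: AAAGTAGC; its first k bases are the reverse complement of the reverse primer's last k bases, so a perfect k-base overlap needs the forward primer's last k bases to equal them.
Comparing (forward last k vs required): k=1: A vs A ✓; k=2: AA vs AA ✓; k=3: AAA vs AAA ✓; k=4: GAAA vs AAAG ✗; k=5: TGAAA vs AAAGT ✗; k=6: CTGAAA vs AAAGTA ✗; k=7: TCTGAAA vs AAAGTAG ✗; k=8: GTCTGAAA vs AAAGTAGC ✗.
Perfect overlaps at k = 1, 2, 3; the largest is 3.

Longest perfect overlap: 3 complementary base pairs; significant dimer risk (threshold 3).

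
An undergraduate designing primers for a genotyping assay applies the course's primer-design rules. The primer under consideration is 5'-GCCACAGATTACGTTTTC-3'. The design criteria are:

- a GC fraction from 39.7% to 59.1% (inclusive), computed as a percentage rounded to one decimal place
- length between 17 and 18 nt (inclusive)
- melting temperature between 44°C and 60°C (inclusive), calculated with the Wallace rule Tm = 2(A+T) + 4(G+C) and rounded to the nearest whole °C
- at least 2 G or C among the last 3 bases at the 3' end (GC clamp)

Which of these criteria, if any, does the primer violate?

Base counts: A=4, T=6, G=3, C=5 (length 18).
GC content: GC 8/18 = 44.4% ✓
length: length 18 ✓
Tm: Tm = 2·10 + 4·8 = 52°C ✓
GC clamp: 3' end TTC has 1 G/C, need ≥2 ✗

Fails: GC clamp.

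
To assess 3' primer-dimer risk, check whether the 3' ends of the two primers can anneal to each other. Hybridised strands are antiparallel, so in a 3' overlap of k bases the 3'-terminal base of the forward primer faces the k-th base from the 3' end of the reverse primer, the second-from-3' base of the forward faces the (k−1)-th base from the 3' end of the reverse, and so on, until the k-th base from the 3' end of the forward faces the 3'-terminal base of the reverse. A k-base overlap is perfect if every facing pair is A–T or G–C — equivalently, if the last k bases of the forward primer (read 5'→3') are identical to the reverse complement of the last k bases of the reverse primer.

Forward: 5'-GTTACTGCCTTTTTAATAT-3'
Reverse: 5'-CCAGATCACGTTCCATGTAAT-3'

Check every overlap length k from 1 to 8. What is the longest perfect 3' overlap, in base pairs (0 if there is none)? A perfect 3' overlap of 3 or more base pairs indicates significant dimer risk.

Longest perfect overlap: 2 complementary base pairs; below the dimer-risk threshold (threshold 3).

Last 8 bases (5'→3') — forward …TTTAATAT, reverse …CATGTAAT.
Reverse complement of the reverse primer's last 8 bases: ATTACATG; its first k bases are the reverse complement of the reverse primer's last k bases, so a perfect k-base overlap needs the forward primer's last k bases to equal them.
Comparing (forward last k vs required): k=1: T vs A ✗; k=2: AT vs AT ✓; k=3: TAT vs ATT ✗; k=4: ATAT vs ATTA ✗; k=5: AATAT vs ATTAC ✗; k=6: TAATAT vs ATTACA ✗; k=7: TTAATAT vs ATTACAT ✗; k=8: TTTAATAT vs ATTACATG ✗.
Only k = 2 is perfect, so the longest perfect 3' overlap is 2.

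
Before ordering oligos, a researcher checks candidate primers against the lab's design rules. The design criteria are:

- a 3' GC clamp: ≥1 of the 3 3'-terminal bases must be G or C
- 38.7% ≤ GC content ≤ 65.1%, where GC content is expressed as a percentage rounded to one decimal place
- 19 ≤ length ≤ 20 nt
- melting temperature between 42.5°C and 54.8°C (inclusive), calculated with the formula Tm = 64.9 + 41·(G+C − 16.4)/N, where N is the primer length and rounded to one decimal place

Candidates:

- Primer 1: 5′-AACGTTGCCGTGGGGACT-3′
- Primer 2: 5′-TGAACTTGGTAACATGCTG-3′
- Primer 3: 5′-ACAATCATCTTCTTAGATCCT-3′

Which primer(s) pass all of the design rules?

Primer 2 only.

Primer 1 (18 nt, A=3 T=4 G=7 C=4): 3' end ACT has 1 G/C ✓; GC 11/18 = 61.1% ✓; length 18, outside 19–20 ✗; Tm = 64.9 + 41·(11 − 16.4)/18 = 52.6°C ✓ — fails.
Primer 2 (19 nt, A=5 T=6 G=5 C=3): 3' end CTG has 2 G/C ✓; GC 8/19 = 42.1% ✓; length 19 ✓; Tm = 64.9 + 41·(8 − 16.4)/19 = 46.8°C ✓ — passes.
Primer 3 (21 nt, A=6 T=8 G=1 C=6): 3' end CCT has 2 G/C ✓; GC 7/21 = 33.3%, outside 38.7–65.1% ✗; length 21, outside 19–20 ✗; Tm = 64.9 + 41·(7 − 16.4)/21 = 46.5°C ✓ — fails.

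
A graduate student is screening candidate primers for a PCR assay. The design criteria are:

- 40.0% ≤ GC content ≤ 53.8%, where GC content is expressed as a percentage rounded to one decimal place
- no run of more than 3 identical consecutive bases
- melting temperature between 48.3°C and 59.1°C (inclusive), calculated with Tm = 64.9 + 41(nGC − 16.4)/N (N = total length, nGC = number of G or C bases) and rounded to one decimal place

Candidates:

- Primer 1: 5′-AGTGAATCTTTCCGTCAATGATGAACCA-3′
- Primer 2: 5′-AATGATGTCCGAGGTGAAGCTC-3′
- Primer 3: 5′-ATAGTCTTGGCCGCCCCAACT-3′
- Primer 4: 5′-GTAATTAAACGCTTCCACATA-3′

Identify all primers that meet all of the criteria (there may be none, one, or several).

Primer 2 only.

Primer 1 (28 nt, A=9 T=8 G=5 C=6): GC 11/28 = 39.3%, outside 40.0–53.8% ✗; longest run = 3 ✓; Tm = 64.9 + 41·(11 − 16.4)/28 = 57.0°C ✓ — fails.
Primer 2 (22 nt, A=6 T=5 G=7 C=4): GC 11/22 = 50.0% ✓; longest run = 2 ✓; Tm = 64.9 + 41·(11 − 16.4)/22 = 54.8°C ✓ — passes.
Primer 3 (21 nt, A=4 T=5 G=4 C=8): GC 12/21 = 57.1%, outside 40.0–53.8% ✗; longest run = 4, exceeds 3 ✗; Tm = 64.9 + 41·(12 − 16.4)/21 = 56.3°C ✓ — fails.
Primer 4 (21 nt, A=8 T=6 G=2 C=5): GC 7/21 = 33.3%, outside 40.0–53.8% ✗; longest run = 3 ✓; Tm = 64.9 + 41·(7 − 16.4)/21 = 46.5°C, outside 48.3–59.1°C ✗ — fails.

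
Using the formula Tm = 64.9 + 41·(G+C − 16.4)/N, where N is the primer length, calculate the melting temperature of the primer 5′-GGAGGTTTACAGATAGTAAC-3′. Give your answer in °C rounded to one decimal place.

47.7°C

Base counts: A=7, T=5, G=6, C=2; G+C = 8, N = 20.
Tm = 64.9 + 41·(8 − 16.4)/20 = 64.9 + -344.40/20 = 47.7°C.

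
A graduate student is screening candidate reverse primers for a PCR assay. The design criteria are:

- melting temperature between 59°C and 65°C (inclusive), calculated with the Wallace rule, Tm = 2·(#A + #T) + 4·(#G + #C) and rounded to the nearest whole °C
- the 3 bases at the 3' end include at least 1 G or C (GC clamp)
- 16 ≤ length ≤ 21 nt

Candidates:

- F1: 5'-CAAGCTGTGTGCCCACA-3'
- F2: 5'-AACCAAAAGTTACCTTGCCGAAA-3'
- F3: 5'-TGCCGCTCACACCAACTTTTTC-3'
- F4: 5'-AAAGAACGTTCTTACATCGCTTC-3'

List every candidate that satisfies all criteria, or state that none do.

F1 (17 nt, A=4 T=3 G=4 C=6): Tm = 2·7 + 4·10 = 54°C, outside 59–65°C ✗; 3' end ACA has 1 G/C ✓; length 17 ✓ — fails.
F2 (23 nt, A=10 T=4 G=3 C=6): Tm = 2·14 + 4·9 = 64°C ✓; 3' end AAA has 0 G/C, need ≥1 ✗; length 23, outside 16–21 ✗ — fails.
F3 (22 nt, A=4 T=7 G=2 C=9): Tm = 2·11 + 4·11 = 66°C, outside 59–65°C ✗; 3' end TTC has 1 G/C ✓; length 22, outside 16–21 ✗ — fails.
F4 (23 nt, A=7 T=7 G=3 C=6): Tm = 2·14 + 4·9 = 64°C ✓; 3' end TTC has 1 G/C ✓; length 23, outside 16–21 ✗ — fails.

None of the candidates satisfy all criteria.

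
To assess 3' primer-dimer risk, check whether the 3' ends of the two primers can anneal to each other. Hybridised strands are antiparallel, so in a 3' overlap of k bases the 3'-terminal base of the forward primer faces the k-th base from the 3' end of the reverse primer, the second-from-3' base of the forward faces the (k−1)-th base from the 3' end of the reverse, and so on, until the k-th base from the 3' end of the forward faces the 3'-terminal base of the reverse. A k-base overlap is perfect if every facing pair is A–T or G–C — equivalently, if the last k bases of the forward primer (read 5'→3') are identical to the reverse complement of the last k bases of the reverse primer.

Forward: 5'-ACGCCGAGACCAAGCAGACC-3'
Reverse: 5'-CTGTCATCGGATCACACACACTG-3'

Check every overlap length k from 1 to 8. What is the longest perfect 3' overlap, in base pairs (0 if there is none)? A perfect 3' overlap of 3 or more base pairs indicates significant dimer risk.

Longest perfect overlap: 1 complementary base pair; below the dimer-risk threshold (threshold 3).

Last 8 bases (5'→3') — forward …AGCAGACC, reverse …ACACACTG.
Reverse complement of the reverse primer's last 8 bases: CAGTGTGT; its first k bases are the reverse complement of the reverse primer's last k bases, so a perfect k-base overlap needs the forward primer's last k bases to equal them.
Comparing (forward last k vs required): k=1: C vs C ✓; k=2: CC vs CA ✗; k=3: ACC vs CAG ✗; k=4: GACC vs CAGT ✗; k=5: AGACC vs CAGTG ✗; k=6: CAGACC vs CAGTGT ✗; k=7: GCAGACC vs CAGTGTG ✗; k=8: AGCAGACC vs CAGTGTGT ✗.
Only k = 1 is perfect, so the longest perfect 3' overlap is 1.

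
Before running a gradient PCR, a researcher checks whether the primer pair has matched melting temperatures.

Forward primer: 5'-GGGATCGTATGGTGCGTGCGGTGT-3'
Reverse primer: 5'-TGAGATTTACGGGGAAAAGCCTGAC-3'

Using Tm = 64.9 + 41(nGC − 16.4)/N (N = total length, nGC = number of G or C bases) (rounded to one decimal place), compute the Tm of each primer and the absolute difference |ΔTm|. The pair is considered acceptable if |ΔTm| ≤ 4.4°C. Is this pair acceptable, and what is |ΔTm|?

|ΔTm| = 4.8°C; the pair is not acceptable.

Forward: G+C = 15, N = 24 → Tm = 64.9 + 41·(15 − 16.4)/24 = 62.5°C.
Reverse: G+C = 12, N = 25 → Tm = 64.9 + 41·(12 − 16.4)/25 = 57.7°C.
|ΔTm| = |62.5 − 57.7| = 4.8°C, > 4.4°C.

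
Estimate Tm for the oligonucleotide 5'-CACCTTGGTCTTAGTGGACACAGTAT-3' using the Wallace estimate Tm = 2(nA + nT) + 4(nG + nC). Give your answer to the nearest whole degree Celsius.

Base counts: A=6, T=8, G=6, C=6 (length 26).
Tm = 2·(6+8) + 4·(6+6) = 2·14 + 4·12 = 28 + 48 = 76°C.

76°C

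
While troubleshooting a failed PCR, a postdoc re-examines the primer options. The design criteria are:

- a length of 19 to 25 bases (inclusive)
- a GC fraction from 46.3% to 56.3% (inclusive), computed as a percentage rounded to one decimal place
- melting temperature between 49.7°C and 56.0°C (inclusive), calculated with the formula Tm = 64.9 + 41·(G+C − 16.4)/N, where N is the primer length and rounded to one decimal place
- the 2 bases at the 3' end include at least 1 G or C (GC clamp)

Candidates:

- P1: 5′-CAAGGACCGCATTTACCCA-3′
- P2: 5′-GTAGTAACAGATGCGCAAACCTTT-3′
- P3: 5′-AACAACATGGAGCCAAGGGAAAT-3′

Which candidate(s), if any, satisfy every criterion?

P1 (19 nt, A=6 T=3 G=3 C=7): length 19 ✓; GC 10/19 = 52.6% ✓; Tm = 64.9 + 41·(10 − 16.4)/19 = 51.1°C ✓; 3' end CA has 1 G/C ✓ — passes.
P2 (24 nt, A=8 T=6 G=5 C=5): length 24 ✓; GC 10/24 = 41.7%, outside 46.3–56.3% ✗; Tm = 64.9 + 41·(10 − 16.4)/24 = 54.0°C ✓; 3' end TT has 0 G/C, need ≥1 ✗ — fails.
P3 (23 nt, A=11 T=2 G=6 C=4): length 23 ✓; GC 10/23 = 43.5%, outside 46.3–56.3% ✗; Tm = 64.9 + 41·(10 − 16.4)/23 = 53.5°C ✓; 3' end AT has 0 G/C, need ≥1 ✗ — fails.

P1 only.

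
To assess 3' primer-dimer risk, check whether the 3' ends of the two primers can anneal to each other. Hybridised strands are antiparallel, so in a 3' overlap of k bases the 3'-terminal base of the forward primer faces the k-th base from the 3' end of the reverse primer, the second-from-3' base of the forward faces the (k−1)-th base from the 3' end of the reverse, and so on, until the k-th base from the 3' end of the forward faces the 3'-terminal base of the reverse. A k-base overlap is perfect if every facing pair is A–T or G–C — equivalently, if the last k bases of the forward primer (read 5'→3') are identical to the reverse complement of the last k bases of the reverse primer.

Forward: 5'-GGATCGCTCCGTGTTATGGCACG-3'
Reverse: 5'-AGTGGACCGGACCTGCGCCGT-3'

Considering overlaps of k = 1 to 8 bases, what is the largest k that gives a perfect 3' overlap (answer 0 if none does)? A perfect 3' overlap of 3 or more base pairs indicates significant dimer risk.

Longest perfect overlap: 3 complementary base pairs; significant dimer risk (threshold 3).

Last 8 bases (5'→3') — forward …ATGGCACG, reverse …TGCGCCGT.
Reverse complement of the reverse primer's last 8 bases: ACGGCGCA; its first k bases are the reverse complement of the reverse primer's last k bases, so a perfect k-base overlap needs the forward primer's last k bases to equal them.
Comparing (forward last k vs required): k=1: G vs A ✗; k=2: CG vs AC ✗; k=3: ACG vs ACG ✓; k=4: CACG vs ACGG ✗; k=5: GCACG vs ACGGC ✗; k=6: GGCACG vs ACGGCG ✗; k=7: TGGCACG vs ACGGCGC ✗; k=8: ATGGCACG vs ACGGCGCA ✗.
Only k = 3 is perfect, so the longest perfect 3' overlap is 3.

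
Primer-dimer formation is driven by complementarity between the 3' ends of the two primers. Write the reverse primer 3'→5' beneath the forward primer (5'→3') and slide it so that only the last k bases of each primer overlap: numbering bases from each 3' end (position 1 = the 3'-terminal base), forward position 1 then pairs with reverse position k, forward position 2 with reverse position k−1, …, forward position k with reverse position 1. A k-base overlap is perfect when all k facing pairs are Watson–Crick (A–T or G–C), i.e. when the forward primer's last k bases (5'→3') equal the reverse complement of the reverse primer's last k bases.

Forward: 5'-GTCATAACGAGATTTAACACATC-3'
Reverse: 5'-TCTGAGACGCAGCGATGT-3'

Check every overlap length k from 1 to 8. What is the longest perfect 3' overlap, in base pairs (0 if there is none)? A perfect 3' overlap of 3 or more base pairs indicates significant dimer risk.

Last 8 bases (5'→3') — forward …AACACATC, reverse …AGCGATGT.
Reverse complement of the reverse primer's last 8 bases: ACATCGCT; its first k bases are the reverse complement of the reverse primer's last k bases, so a perfect k-base overlap needs the forward primer's last k bases to equal them.
Comparing (forward last k vs required): k=1: C vs A ✗; k=2: TC vs AC ✗; k=3: ATC vs ACA ✗; k=4: CATC vs ACAT ✗; k=5: ACATC vs ACATC ✓; k=6: CACATC vs ACATCG ✗; k=7: ACACATC vs ACATCGC ✗; k=8: AACACATC vs ACATCGCT ✗.
Only k = 5 is perfect, so the longest perfect 3' overlap is 5.

Longest perfect overlap: 5 complementary base pairs; significant dimer risk (threshold 3).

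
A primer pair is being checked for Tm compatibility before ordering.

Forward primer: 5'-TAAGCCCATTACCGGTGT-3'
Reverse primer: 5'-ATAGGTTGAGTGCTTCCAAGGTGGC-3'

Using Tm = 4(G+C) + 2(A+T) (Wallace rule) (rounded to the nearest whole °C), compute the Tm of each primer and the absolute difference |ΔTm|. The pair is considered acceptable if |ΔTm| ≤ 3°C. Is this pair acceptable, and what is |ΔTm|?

|ΔTm| = 22°C; the pair is not acceptable.

Forward: A=4 T=5 G=4 C=5 → Tm = 2·9 + 4·9 = 54°C.
Reverse: A=5 T=7 G=9 C=4 → Tm = 2·12 + 4·13 = 76°C.
|ΔTm| = |54 − 76| = 22°C, > 3°C.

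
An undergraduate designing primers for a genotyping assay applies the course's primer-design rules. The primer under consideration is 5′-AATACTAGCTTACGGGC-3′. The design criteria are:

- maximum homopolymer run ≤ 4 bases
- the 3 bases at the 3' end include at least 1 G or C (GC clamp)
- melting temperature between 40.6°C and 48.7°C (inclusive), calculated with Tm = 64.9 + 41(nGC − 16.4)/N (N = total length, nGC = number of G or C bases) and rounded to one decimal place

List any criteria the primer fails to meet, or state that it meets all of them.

Base counts: A=5, T=4, G=4, C=4 (length 17).
homopolymer run: longest run = 3 ✓
GC clamp: 3' end GGC has 3 G/C ✓
Tm: Tm = 64.9 + 41·(8 − 16.4)/17 = 44.6°C ✓

Meets all criteria.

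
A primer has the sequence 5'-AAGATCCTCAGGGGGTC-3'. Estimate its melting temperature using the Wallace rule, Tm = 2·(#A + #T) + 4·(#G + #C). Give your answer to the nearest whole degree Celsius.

Base counts: A=4, T=3, G=6, C=4 (length 17).
Tm = 2·(4+3) + 4·(6+4) = 2·7 + 4·10 = 14 + 40 = 54°C.

54°C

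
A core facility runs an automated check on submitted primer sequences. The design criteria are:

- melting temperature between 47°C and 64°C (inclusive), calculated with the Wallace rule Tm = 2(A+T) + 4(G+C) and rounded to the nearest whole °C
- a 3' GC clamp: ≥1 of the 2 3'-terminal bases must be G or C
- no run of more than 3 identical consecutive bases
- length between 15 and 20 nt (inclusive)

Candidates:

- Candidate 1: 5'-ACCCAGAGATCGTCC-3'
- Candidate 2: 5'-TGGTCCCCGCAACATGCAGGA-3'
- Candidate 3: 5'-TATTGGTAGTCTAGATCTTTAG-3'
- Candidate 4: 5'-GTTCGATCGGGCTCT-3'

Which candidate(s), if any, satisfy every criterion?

Candidate 1 (15 nt, A=4 T=2 G=3 C=6): Tm = 2·6 + 4·9 = 48°C ✓; 3' end CC has 2 G/C ✓; longest run = 3 ✓; length 15 ✓ — passes.
Candidate 2 (21 nt, A=5 T=3 G=6 C=7): Tm = 2·8 + 4·13 = 68°C, outside 47–64°C ✗; 3' end GA has 1 G/C ✓; longest run = 4, exceeds 3 ✗; length 21, outside 15–20 ✗ — fails.
Candidate 3 (22 nt, A=5 T=10 G=5 C=2): Tm = 2·15 + 4·7 = 58°C ✓; 3' end AG has 1 G/C ✓; longest run = 3 ✓; length 22, outside 15–20 ✗ — fails.
Candidate 4 (15 nt, A=1 T=5 G=5 C=4): Tm = 2·6 + 4·9 = 48°C ✓; 3' end CT has 1 G/C ✓; longest run = 3 ✓; length 15 ✓ — passes.

Candidate 1 and Candidate 4.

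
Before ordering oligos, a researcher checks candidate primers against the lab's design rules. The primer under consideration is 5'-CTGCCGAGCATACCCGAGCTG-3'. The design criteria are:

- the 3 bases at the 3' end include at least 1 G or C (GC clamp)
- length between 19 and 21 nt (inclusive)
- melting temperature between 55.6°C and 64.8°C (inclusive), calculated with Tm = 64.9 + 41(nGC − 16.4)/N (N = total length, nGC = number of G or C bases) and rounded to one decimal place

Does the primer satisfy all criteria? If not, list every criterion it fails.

Meets all criteria.

Base counts: A=4, T=3, G=6, C=8 (length 21).
GC clamp: 3' end CTG has 2 G/C ✓
length: length 21 ✓
Tm: Tm = 64.9 + 41·(14 − 16.4)/21 = 60.2°C ✓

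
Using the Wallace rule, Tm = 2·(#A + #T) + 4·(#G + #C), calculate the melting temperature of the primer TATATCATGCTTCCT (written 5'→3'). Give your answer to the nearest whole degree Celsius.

40°C

Base counts: A=3, T=7, G=1, C=4 (length 15).
Tm = 2·(3+7) + 4·(1+4) = 2·10 + 4·5 = 20 + 20 = 40°C.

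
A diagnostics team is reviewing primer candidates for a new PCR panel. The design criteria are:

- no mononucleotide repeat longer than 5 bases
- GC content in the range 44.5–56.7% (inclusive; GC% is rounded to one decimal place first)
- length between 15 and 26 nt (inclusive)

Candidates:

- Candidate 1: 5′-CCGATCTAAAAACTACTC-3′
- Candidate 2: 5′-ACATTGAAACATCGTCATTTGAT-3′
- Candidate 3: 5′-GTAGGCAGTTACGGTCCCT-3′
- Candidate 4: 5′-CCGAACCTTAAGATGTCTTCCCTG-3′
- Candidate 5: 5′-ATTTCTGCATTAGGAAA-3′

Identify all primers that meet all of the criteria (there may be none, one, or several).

Candidate 1 (18 nt, A=7 T=4 G=1 C=6): longest run = 5 ✓; GC 7/18 = 38.9%, outside 44.5–56.7% ✗; length 18 ✓ — fails.
Candidate 2 (23 nt, A=8 T=8 G=3 C=4): longest run = 3 ✓; GC 7/23 = 30.4%, outside 44.5–56.7% ✗; length 23 ✓ — fails.
Candidate 3 (19 nt, A=3 T=5 G=6 C=5): longest run = 3 ✓; GC 11/19 = 57.9%, outside 44.5–56.7% ✗; length 19 ✓ — fails.
Candidate 4 (24 nt, A=5 T=7 G=4 C=8): longest run = 3 ✓; GC 12/24 = 50.0% ✓; length 24 ✓ — passes.
Candidate 5 (17 nt, A=6 T=6 G=3 C=2): longest run = 3 ✓; GC 5/17 = 29.4%, outside 44.5–56.7% ✗; length 17 ✓ — fails.

Candidate 4 only.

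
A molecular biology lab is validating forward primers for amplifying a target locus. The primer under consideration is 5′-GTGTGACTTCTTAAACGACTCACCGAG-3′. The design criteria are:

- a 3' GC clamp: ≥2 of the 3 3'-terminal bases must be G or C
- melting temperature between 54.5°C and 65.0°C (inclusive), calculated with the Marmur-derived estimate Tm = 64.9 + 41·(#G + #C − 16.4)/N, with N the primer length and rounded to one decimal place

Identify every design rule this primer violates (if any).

Meets all criteria.

Base counts: A=7, T=7, G=6, C=7 (length 27).
GC clamp: 3' end GAG has 2 G/C ✓
Tm: Tm = 64.9 + 41·(13 − 16.4)/27 = 59.7°C ✓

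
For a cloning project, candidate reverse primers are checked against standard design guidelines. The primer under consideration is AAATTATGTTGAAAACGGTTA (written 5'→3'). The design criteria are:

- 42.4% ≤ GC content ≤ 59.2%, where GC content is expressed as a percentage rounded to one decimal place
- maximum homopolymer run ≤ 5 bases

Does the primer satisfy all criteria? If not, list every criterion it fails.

Fails: GC content.

Base counts: A=9, T=7, G=4, C=1 (length 21).
GC content: GC 5/21 = 23.8%, outside 42.4–59.2% ✗
homopolymer run: longest run = 4 ✓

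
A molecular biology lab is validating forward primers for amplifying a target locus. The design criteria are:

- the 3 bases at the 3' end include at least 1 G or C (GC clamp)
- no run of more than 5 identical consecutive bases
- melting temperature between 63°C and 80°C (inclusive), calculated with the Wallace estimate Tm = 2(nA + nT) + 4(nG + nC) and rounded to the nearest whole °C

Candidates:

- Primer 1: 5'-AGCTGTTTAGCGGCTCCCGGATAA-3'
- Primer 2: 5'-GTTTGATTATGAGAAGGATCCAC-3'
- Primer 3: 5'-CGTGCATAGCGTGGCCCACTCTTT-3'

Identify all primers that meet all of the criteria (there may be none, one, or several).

Primer 2 only.

Primer 1 (24 nt, A=5 T=6 G=7 C=6): 3' end TAA has 0 G/C, need ≥1 ✗; longest run = 3 ✓; Tm = 2·11 + 4·13 = 74°C ✓ — fails.
Primer 2 (23 nt, A=7 T=7 G=6 C=3): 3' end CAC has 2 G/C ✓; longest run = 3 ✓; Tm = 2·14 + 4·9 = 64°C ✓ — passes.
Primer 3 (24 nt, A=3 T=7 G=6 C=8): 3' end TTT has 0 G/C, need ≥1 ✗; longest run = 3 ✓; Tm = 2·10 + 4·14 = 76°C ✓ — fails.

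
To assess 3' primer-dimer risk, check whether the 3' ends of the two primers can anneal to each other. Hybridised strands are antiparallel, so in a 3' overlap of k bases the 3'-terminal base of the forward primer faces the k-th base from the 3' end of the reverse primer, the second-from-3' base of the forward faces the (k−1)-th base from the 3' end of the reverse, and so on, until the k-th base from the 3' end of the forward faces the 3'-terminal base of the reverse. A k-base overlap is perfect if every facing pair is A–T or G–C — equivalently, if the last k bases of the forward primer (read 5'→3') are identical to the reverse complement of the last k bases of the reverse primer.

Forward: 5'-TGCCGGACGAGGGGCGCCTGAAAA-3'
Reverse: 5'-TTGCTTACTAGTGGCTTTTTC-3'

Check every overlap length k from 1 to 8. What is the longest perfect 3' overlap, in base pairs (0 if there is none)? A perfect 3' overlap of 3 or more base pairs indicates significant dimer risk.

Longest perfect overlap: 5 complementary base pairs; significant dimer risk (threshold 3).

Last 8 bases (5'→3') — forward …CCTGAAAA, reverse …GCTTTTTC.
Reverse complement of the reverse primer's last 8 bases: GAAAAAGC; its first k bases are the reverse complement of the reverse primer's last k bases, so a perfect k-base overlap needs the forward primer's last k bases to equal them.
Comparing (forward last k vs required): k=1: A vs G ✗; k=2: AA vs GA ✗; k=3: AAA vs GAA ✗; k=4: AAAA vs GAAA ✗; k=5: GAAAA vs GAAAA ✓; k=6: TGAAAA vs GAAAAA ✗; k=7: CTGAAAA vs GAAAAAG ✗; k=8: CCTGAAAA vs GAAAAAGC ✗.
Only k = 5 is perfect, so the longest perfect 3' overlap is 5.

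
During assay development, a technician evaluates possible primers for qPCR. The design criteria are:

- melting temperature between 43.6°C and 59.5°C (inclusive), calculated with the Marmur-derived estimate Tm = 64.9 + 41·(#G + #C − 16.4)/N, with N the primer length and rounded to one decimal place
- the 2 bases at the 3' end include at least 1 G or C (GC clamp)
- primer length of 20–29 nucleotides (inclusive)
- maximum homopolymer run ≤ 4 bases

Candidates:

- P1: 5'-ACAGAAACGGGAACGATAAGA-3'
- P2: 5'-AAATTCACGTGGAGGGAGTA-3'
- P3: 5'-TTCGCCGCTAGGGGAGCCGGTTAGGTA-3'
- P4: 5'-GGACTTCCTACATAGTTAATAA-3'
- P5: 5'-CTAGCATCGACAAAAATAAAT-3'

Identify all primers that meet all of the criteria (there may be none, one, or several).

P1 (21 nt, A=11 T=1 G=6 C=3): Tm = 64.9 + 41·(9 − 16.4)/21 = 50.5°C ✓; 3' end GA has 1 G/C ✓; length 21 ✓; longest run = 3 ✓ — passes.
P2 (20 nt, A=7 T=4 G=7 C=2): Tm = 64.9 + 41·(9 − 16.4)/20 = 49.7°C ✓; 3' end TA has 0 G/C, need ≥1 ✗; length 20 ✓; longest run = 3 ✓ — fails.
P3 (27 nt, A=4 T=6 G=11 C=6): Tm = 64.9 + 41·(17 − 16.4)/27 = 65.8°C, outside 43.6–59.5°C ✗; 3' end TA has 0 G/C, need ≥1 ✗; length 27 ✓; longest run = 4 ✓ — fails.
P4 (22 nt, A=8 T=7 G=3 C=4): Tm = 64.9 + 41·(7 − 16.4)/22 = 47.4°C ✓; 3' end AA has 0 G/C, need ≥1 ✗; length 22 ✓; longest run = 2 ✓ — fails.
P5 (21 nt, A=11 T=4 G=2 C=4): Tm = 64.9 + 41·(6 − 16.4)/21 = 44.6°C ✓; 3' end AT has 0 G/C, need ≥1 ✗; length 21 ✓; longest run = 5, exceeds 4 ✗ — fails.

P1 only.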